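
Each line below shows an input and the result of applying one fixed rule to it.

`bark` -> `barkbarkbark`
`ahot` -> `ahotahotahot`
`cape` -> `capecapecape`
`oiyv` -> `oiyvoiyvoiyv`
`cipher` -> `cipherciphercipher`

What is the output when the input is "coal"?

The rule is to write the whole string 3 times in a row.
"coal" → "coalcoalcoal".

coalcoalcoal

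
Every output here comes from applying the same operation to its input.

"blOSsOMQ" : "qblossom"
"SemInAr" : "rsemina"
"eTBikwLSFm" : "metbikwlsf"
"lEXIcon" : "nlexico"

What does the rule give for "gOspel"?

What's happening: move the last character to the front, then convert every letter to lowercase.
Working it through for "gOspel": intermediate "lgOspe", final "lgospe".

lgospe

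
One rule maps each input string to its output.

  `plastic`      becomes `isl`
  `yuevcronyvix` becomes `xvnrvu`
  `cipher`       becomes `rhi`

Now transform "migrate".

Looking at the pairs, the operation is to keep every other character starting from the second (positions 2nd, 4th, 6th, ...), then reverse the string.
"migrate" → "irt" → "tri".

tri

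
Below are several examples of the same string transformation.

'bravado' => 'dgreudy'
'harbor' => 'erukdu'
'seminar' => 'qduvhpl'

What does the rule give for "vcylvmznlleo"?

What's happening: move the last 3 characters to the front (rotate right by 3), then shift every letter 3 places forward in the alphabet (wrapping around).
On "vcylvmznlleo": the first step gives "leovcylvmznl", and the second then gives "ohryfboypcqo".
(Check on "harbor": → "borhar" → "erukdu" ✓)

ohryfboypcqo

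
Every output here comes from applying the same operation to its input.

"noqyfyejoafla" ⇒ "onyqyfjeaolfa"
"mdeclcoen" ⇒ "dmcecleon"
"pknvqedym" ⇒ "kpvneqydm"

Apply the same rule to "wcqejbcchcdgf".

cweqbjccchgdf

The transformation: swap each adjacent pair of characters (1↔2, 3↔4, ...).
For "wcqejbcchcdgf" the result is "cweqbjccchgdf".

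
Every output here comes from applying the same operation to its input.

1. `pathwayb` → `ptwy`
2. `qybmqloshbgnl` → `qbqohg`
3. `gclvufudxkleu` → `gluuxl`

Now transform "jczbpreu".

Each output is the input with this applied: delete the last character, then keep every other character starting from the first (positions 1st, 3rd, 5th, ...).
"jczbpreu" → "jczbpre" → "jzpe".

jzpe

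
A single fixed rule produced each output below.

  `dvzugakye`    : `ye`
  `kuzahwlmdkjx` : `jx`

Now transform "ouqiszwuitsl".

What's happening: keep only the last 2 characters.
Applying that to "ouqiszwuitsl" gives "sl".

sl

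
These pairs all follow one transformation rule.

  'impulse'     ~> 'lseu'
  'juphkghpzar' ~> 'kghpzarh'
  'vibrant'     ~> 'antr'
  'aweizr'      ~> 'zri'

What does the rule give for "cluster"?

ters

In each case the input is transformed by: delete the first 3 characters, then move the first character to the end.
Doing the same to "cluster": "ters".
(Check on "impulse": → "ulse" → "lseu" ✓)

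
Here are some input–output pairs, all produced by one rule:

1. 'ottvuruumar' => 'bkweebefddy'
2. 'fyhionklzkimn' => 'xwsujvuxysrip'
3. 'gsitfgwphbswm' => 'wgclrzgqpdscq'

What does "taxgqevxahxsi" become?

schrkhfoaqhkd

The pattern: reverse the string, then shift every letter 10 places forward in the alphabet (wrapping around).
Working it through for "taxgqevxahxsi": intermediate "isxhaxveqgxat", final "schrkhfoaqhkd".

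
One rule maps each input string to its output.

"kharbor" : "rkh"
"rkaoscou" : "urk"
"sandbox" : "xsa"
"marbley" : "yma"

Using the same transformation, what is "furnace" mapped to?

The rule is to move the first 2 characters to the end (rotate left by 2), then keep only the last 3 characters.
Applying both steps to "furnace": "rnacefu", then "efu".
(Check on "sandbox": → "ndboxsa" → "xsa" ✓)

efu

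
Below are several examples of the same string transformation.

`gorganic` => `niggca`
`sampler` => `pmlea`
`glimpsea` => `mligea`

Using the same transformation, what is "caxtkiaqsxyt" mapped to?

xttsqkicaa

In each case the input is transformed by: sort the characters into reverse alphabetical order, then delete the first 2 characters.
"caxtkiaqsxyt" → "xttsqkicaa".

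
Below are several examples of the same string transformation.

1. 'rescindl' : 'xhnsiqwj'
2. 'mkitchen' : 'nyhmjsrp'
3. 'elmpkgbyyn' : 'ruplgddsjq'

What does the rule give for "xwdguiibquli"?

Rule — move the first 2 characters to the end (rotate left by 2), then shift every letter 5 places forward in the alphabet (wrapping around).
"xwdguiibquli" → "dguiibqulixw" → "ilznngvzqncb".
(Check on "rescindl": → "scindlre" → "xhnsiqwj" ✓)

ilznngvzqncb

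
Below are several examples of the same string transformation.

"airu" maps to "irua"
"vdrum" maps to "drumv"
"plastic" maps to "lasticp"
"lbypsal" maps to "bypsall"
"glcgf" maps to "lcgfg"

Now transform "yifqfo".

ifqfoy

Looking at the pairs, the operation is to move the first character to the end.
Doing the same to "yifqfo": "ifqfoy".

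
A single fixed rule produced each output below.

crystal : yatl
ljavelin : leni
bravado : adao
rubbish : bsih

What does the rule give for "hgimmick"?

What's happening: swap each adjacent pair of characters (1↔2, 3↔4, ...), then keep only the last 4 characters.
So "hgimmick" becomes "imkc".
(Check on "crystal": → "rcsyatl" → "yatl" ✓)

imkc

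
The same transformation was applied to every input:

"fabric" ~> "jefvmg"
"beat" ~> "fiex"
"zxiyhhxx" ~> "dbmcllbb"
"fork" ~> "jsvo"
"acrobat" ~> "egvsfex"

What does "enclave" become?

irgpezi

Each output is the input with this applied: shift every letter 4 places forward in the alphabet (wrapping around).
On "enclave" that produces "irgpezi".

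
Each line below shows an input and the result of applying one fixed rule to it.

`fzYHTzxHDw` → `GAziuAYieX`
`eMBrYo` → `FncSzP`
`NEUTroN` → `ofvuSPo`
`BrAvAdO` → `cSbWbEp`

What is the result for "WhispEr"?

xIJTQfS

Looking at the pairs, the operation is to shift every letter 1 place forward in the alphabet (wrapping around), then flip the case of every letter.
Starting from "WhispEr": after the first operation, "XijtqFs"; after the second, "xIJTQfS".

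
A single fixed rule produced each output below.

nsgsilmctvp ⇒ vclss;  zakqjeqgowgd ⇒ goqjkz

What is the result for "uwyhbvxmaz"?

The pattern: reverse the string, then keep every other character starting from the second (positions 2nd, 4th, 6th, ...).
On "uwyhbvxmaz": the first step gives "zamxvbhywu", and the second then gives "axbyu".

axbyu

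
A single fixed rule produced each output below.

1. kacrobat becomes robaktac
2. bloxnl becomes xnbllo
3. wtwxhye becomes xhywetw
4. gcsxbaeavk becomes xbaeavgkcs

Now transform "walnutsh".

What's happening: swap the first and last characters, then move the first 3 characters to the end (rotate left by 3).
For "walnutsh", step one produces "halnutsw"; step two turns that into "nutswhal".
(Check on "wtwxhye": → "etwxhyw" → "xhywetw" ✓)

nutswhal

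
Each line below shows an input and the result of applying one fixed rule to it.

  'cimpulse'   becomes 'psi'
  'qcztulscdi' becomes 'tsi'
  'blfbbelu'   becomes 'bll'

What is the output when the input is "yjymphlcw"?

mly

In each case the input is transformed by: move the first 2 characters to the end (rotate left by 2), then keep one character in every 3, starting at position 2 (positions 2nd, 5th, 8th, ...).
"yjymphlcw" → "ymphlcwyj" → "mly".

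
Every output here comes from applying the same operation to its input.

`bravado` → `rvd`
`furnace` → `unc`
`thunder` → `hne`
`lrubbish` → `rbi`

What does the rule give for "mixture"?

The pattern: delete the last character, then keep every other character starting from the second (positions 2nd, 4th, 6th, ...).
Starting from "mixture": after the first operation, "mixtur"; after the second, "itr".

itr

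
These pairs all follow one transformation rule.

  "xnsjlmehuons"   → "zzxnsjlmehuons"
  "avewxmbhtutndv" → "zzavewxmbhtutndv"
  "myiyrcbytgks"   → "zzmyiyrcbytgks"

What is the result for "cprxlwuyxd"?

What's happening: prepend "zz".
Applying that to "cprxlwuyxd" gives "zzcprxlwuyxd".

zzcprxlwuyxd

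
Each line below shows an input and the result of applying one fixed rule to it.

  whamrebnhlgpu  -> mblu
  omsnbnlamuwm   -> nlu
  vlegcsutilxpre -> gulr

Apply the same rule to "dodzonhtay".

Looking at the pairs, the operation is to delete the first 3 characters, then keep one character in every 3, starting at position 1 (positions 1st, 4th, 7th, ...).
For "dodzonhtay", step one produces "zonhtay"; step two turns that into "zhy".

zhy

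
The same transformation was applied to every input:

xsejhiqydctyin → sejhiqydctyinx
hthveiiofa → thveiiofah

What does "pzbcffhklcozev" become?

What's happening: move the first character to the end.
On "pzbcffhklcozev" that produces "zbcffhklcozevp".

zbcffhklcozevp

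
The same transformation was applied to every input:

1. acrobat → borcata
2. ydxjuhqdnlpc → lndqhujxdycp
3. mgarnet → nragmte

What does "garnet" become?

The rule is to move the last 2 characters to the front (rotate right by 2), then reverse the string.
For "garnet" the result is "nragte".

nragte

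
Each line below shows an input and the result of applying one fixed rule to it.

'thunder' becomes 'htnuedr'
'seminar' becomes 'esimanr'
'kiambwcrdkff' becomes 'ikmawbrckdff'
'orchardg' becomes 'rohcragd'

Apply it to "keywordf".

ekwyrofd

The rule is to swap each adjacent pair of characters (1↔2, 3↔4, ...).
On "keywordf" that produces "ekwyrofd".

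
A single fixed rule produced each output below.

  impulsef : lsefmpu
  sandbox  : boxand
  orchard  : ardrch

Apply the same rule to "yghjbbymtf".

Rule — delete the first character, then move the first 3 characters to the end (rotate left by 3).
On "yghjbbymtf": the first step gives "ghjbbymtf", and the second then gives "bbymtfghj".

bbymtfghj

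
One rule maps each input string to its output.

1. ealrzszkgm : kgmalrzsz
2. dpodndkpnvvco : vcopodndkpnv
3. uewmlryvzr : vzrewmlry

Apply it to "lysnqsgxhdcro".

croysnqsgxhd

In each case the input is transformed by: delete the first character, then move the last 3 characters to the front (rotate right by 3).
Starting from "lysnqsgxhdcro": after the first operation, "ysnqsgxhdcro"; after the second, "croysnqsgxhd".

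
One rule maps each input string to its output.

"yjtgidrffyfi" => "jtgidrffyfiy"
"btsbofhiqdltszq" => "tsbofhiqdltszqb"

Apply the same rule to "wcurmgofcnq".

curmgofcnqw

What's happening: move the first character to the end.
On "wcurmgofcnq" that produces "curmgofcnqw".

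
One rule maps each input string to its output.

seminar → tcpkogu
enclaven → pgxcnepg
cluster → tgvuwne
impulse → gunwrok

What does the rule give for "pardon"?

pqftcr

What's happening: shift every letter 2 places forward in the alphabet (wrapping around), then reverse the string.
On "pardon": the first step gives "rctfqp", and the second then gives "pqftcr".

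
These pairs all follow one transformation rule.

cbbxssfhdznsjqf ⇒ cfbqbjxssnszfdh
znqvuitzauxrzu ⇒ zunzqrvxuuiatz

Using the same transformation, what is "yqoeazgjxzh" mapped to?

yhqzoxejagz

The rule is to take characters alternately from the front and the back (1st, last, 2nd, 2nd-last, ...).
For "yqoeazgjxzh" the result is "yhqzoxejagz".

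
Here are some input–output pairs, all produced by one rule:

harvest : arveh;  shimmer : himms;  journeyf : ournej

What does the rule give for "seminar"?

Looking at the pairs, the operation is to delete the last 2 characters, then move the first character to the end.
For "seminar", step one produces "semin"; step two turns that into "emins".

emins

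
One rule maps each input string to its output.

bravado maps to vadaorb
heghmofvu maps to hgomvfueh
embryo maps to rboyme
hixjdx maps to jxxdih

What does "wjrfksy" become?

frskyjw

What's happening: swap each adjacent pair of characters (1↔2, 3↔4, ...), then move the first 2 characters to the end (rotate left by 2).
Doing the same to "wjrfksy": "frskyjw".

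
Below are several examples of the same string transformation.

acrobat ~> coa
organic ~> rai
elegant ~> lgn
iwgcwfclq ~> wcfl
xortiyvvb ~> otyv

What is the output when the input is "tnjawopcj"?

naoc

In each case the input is transformed by: keep every other character starting from the second (positions 2nd, 4th, 6th, ...).
"tnjawopcj" → "naoc".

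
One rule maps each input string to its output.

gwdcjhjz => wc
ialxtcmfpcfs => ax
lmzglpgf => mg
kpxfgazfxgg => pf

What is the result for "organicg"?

Each output is the input with this applied: keep every other character starting from the second (positions 2nd, 4th, 6th, ...), then keep only the first 2 characters.
On "organicg": the first step gives "raig", and the second then gives "ra".
(Check on "lmzglpgf": → "mgpf" → "mg" ✓)

ra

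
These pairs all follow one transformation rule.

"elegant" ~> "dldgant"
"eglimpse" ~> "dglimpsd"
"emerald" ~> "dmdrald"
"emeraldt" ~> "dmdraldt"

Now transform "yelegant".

ydldgant

Each output is the input with this applied: replace every "e" with "d".
"yelegant" → "ydldgant".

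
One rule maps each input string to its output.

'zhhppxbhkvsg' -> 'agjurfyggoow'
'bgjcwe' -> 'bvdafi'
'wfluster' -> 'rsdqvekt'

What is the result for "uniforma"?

nqlztmhe

Rule — shift every letter 1 place backward in the alphabet (wrapping around), then swap the front and back halves of the string.
On "uniforma": the first step gives "tmhenqlz", and the second then gives "nqlztmhe".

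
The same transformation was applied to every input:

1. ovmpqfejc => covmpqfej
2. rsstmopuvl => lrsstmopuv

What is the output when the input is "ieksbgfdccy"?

Looking at the pairs, the operation is to move the last character to the front.
"ieksbgfdccy" → "yieksbgfdcc".

yieksbgfdcc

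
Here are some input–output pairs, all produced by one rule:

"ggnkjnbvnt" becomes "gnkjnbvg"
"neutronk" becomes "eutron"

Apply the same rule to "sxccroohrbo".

What's happening: delete the last 2 characters, then move the first character to the end.
Applying that to "sxccroohrbo" gives "xccroohrs".

xccroohrs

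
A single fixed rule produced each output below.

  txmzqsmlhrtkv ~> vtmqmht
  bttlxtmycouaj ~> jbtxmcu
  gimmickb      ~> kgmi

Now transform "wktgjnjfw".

In each case the input is transformed by: keep every other character starting from the first (positions 1st, 3rd, 5th, ...), then move the last character to the front.
"wktgjnjfw" → "wtjjw" → "wwtjj".

wwtjj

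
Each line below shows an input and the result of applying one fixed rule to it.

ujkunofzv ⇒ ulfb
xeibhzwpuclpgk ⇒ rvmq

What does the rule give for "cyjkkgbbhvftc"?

blzi

What's happening: shift every letter 6 places forward in the alphabet (wrapping around), then keep only the last 4 characters.
"cyjkkgbbhvftc" → "iepqqmhhnblzi" → "blzi".
(Check on "ujkunofzv": → "apqatulfb" → "ulfb" ✓)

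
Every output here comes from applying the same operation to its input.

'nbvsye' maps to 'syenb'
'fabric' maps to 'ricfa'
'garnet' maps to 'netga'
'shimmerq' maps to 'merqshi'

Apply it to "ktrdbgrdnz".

grdnzktrd

Rule — swap the front and back halves of the string, then delete the last character.
Working it through for "ktrdbgrdnz": intermediate "grdnzktrdb", final "grdnzktrd".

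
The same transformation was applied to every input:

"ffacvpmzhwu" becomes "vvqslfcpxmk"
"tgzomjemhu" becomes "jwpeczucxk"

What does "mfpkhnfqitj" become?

The pattern: shift every letter 10 places backward in the alphabet (wrapping around).
So "mfpkhnfqitj" becomes "cvfaxdvgyjz".

cvfaxdvgyjz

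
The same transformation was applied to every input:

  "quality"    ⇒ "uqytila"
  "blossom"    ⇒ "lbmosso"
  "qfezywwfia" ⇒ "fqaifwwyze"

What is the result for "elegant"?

What's happening: reverse the string, then move the last 2 characters to the front (rotate right by 2).
Starting from "elegant": after the first operation, "tnagele"; after the second, "letnage".

letnage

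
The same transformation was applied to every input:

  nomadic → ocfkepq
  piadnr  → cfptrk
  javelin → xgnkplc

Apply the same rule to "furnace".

Rule — shift every letter 2 places forward in the alphabet (wrapping around), then move the first 2 characters to the end (rotate left by 2).
On "furnace": the first step gives "hwtpceg", and the second then gives "tpceghw".

tpceghw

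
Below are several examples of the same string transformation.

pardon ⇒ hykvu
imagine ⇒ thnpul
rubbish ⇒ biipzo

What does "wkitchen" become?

rpajolu

The pattern: shift every letter 7 places forward in the alphabet (wrapping around), then delete the first character.
"wkitchen" → "drpajolu" → "rpajolu".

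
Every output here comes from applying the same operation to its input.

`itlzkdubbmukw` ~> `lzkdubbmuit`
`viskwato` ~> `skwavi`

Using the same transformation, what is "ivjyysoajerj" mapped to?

jyysoajeiv

Looking at the pairs, the operation is to delete the last 2 characters, then move the first 2 characters to the end (rotate left by 2).
Applying both steps to "ivjyysoajerj": "ivjyysoaje", then "jyysoajeiv".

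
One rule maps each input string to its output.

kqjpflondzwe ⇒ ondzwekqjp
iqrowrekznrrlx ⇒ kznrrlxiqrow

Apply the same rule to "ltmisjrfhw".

jrfhwltm

Looking at the pairs, the operation is to swap the front and back halves of the string, then delete the last 2 characters.
Starting from "ltmisjrfhw": after the first operation, "jrfhwltmis"; after the second, "jrfhwltm".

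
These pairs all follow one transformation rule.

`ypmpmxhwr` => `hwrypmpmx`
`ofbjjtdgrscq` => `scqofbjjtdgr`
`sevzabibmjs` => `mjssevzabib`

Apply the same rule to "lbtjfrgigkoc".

Each output is the input with this applied: move the last 3 characters to the front (rotate right by 3).
Applying that to "lbtjfrgigkoc" gives "koclbtjfrgig".

koclbtjfrgig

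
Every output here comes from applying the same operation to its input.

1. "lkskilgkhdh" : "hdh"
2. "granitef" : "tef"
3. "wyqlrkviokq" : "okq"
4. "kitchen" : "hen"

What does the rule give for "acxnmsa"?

msa

Each output is the input with this applied: keep only the last 3 characters.
So "acxnmsa" becomes "msa".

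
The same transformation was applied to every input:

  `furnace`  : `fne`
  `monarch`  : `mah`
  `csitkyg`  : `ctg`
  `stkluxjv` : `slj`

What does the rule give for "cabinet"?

In each case the input is transformed by: keep one character in every 3, starting at position 1 (positions 1st, 4th, 7th, ...).
So "cabinet" becomes "cit".

cit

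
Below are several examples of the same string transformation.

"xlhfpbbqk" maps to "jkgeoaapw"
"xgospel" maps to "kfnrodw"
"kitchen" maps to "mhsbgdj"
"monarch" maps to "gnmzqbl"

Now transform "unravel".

Looking at the pairs, the operation is to swap the first and last characters, then shift every letter 1 place backward in the alphabet (wrapping around).
Starting from "unravel": after the first operation, "lnraveu"; after the second, "kmqzudt".
(Check on "xlhfpbbqk": → "klhfpbbqx" → "jkgeoaapw" ✓)

kmqzudt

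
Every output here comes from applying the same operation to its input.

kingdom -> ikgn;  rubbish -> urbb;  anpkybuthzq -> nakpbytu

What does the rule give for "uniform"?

nufi

In each case the input is transformed by: delete the last 3 characters, then swap each adjacent pair of characters (1↔2, 3↔4, ...).
Working it through for "uniform": intermediate "unif", final "nufi".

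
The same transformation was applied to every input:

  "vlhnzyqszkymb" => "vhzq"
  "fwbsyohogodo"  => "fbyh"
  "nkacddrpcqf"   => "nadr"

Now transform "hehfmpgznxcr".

hhmg

Each output is the input with this applied: keep every other character starting from the first (positions 1st, 3rd, 5th, ...), then keep only the first 4 characters.
Applying both steps to "hehfmpgznxcr": "hhmgnc", then "hhmg".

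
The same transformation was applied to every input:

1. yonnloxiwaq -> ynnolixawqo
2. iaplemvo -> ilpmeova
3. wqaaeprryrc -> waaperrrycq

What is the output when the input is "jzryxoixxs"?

jyroxxisxz

The pattern: swap each adjacent pair of characters (1↔2, 3↔4, ...), then move the first character to the end.
Working it through for "jzryxoixxs": intermediate "zjyroxxisx", final "jyroxxisxz".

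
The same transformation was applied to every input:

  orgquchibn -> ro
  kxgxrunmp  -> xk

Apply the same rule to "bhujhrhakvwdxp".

hb

The rule is to reverse the string, then keep only the last 2 characters.
Starting from "bhujhrhakvwdxp": after the first operation, "pxdwvkahrhjuhb"; after the second, "hb".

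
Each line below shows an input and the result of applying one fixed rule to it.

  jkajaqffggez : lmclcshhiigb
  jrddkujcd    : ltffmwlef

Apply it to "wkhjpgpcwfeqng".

The transformation: shift every letter 2 places forward in the alphabet (wrapping around).
For "wkhjpgpcwfeqng" the result is "ymjlrireyhgspi".

ymjlrireyhgspi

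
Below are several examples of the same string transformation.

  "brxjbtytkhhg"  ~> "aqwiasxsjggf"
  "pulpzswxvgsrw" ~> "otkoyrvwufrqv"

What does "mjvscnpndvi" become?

Each output is the input with this applied: shift every letter 1 place backward in the alphabet (wrapping around).
Doing the same to "mjvscnpndvi": "liurbmomcuh".

liurbmomcuh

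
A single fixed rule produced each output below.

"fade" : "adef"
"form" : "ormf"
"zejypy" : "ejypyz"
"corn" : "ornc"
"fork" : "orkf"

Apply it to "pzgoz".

Looking at the pairs, the operation is to move the first character to the end.
So "pzgoz" becomes "zgozp".

zgozp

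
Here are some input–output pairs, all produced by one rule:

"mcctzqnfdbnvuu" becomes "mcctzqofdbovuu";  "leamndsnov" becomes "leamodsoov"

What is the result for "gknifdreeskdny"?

gkoifdreeskdoy

What's happening: replace every "n" with "o".
On "gknifdreeskdny" that produces "gkoifdreeskdoy".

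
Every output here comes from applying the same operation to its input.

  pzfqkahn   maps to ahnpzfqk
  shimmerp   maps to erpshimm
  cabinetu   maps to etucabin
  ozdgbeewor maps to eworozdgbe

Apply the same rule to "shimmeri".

What's happening: swap the front and back halves of the string, then move the first character to the end.
For "shimmeri", step one produces "merishim"; step two turns that into "erishimm".

erishimm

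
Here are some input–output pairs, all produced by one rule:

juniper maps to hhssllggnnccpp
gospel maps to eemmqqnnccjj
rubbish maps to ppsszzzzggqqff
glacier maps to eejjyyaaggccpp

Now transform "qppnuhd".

The rule is to double every character, then shift every letter 2 places backward in the alphabet (wrapping around).
Starting from "qppnuhd": after the first operation, "qqppppnnuuhhdd"; after the second, "oonnnnllssffbb".

oonnnnllssffbb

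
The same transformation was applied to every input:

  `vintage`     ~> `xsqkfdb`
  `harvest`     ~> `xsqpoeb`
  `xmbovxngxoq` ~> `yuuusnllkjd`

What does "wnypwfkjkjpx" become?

vuttmmkhhggc

The rule is to shift every letter 3 places backward in the alphabet (wrapping around), then sort the characters into reverse alphabetical order.
For "wnypwfkjkjpx", step one produces "tkvmtchghgmu"; step two turns that into "vuttmmkhhggc".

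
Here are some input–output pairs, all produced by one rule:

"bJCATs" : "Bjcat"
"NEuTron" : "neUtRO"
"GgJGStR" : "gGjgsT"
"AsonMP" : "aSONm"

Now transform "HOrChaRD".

The transformation: delete the last character, then flip the case of every letter.
Doing the same to "HOrChaRD": "hoRcHAr".

hoRcHAr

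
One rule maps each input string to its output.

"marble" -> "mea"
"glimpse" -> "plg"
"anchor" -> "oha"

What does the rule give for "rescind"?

rid

The transformation: sort the characters into reverse alphabetical order, then keep every other character starting from the second (positions 2nd, 4th, 6th, ...).
Applying both steps to "rescind": "srniedc", then "rid".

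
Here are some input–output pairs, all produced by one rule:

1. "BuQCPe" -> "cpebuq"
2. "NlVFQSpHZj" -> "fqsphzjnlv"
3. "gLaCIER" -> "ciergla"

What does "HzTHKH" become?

In each case the input is transformed by: move the first 3 characters to the end (rotate left by 3), then convert every letter to lowercase.
On "HzTHKH": the first step gives "HKHHzT", and the second then gives "hkhhzt".
(Check on "gLaCIER": → "CIERgLa" → "ciergla" ✓)

hkhhzt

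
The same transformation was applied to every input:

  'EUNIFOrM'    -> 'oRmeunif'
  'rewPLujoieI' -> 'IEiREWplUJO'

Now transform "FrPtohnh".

HNHfRpTO

Looking at the pairs, the operation is to flip the case of every letter, then move the last 3 characters to the front (rotate right by 3).
For "FrPtohnh", step one produces "fRpTOHNH"; step two turns that into "HNHfRpTO".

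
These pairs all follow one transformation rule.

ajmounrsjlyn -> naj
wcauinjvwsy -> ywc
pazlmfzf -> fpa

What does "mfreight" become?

The pattern: move the last character to the front, then keep only the first 3 characters.
So "mfreight" becomes "tmf".

tmf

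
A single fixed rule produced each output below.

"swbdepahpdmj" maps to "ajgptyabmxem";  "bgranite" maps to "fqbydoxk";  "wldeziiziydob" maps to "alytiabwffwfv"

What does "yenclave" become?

The transformation: shift every letter 3 places backward in the alphabet (wrapping around), then move the last 3 characters to the front (rotate right by 3).
Starting from "yenclave": after the first operation, "vbkzixsb"; after the second, "xsbvbkzi".

xsbvbkzi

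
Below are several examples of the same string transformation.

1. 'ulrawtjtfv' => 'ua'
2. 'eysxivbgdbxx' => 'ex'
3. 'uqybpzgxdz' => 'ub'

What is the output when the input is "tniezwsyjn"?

te

The pattern: keep one character in every 3, starting at position 1 (positions 1st, 4th, 7th, ...), then delete the last 2 characters.
Applying both steps to "tniezwsyjn": "tesn", then "te".
(Check on "uqybpzgxdz": → "ubgz" → "ub" ✓)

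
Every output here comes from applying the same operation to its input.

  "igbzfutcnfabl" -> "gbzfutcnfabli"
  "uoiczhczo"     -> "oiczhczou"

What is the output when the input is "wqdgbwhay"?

The transformation: move the first character to the end.
For "wqdgbwhay" the result is "qdgbwhayw".

qdgbwhayw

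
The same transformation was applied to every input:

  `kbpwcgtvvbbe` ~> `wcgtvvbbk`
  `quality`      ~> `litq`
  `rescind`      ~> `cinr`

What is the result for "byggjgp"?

The rule is to swap the first and last characters, then delete the first 3 characters.
Working it through for "byggjgp": intermediate "pyggjgb", final "gjgb".

gjgb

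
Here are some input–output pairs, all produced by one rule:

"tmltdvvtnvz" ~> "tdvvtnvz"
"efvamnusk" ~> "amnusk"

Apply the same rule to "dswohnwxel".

The pattern: delete the first 3 characters.
Applying that to "dswohnwxel" gives "ohnwxel".

ohnwxel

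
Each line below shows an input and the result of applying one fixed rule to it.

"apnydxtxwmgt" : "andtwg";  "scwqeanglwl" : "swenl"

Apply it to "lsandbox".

lado

Each output is the input with this applied: delete the last character, then keep every other character starting from the first (positions 1st, 3rd, 5th, ...).
Working it through for "lsandbox": intermediate "lsandbo", final "lado".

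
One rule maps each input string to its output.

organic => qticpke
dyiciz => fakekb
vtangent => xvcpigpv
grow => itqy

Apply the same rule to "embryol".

godtaqn

Rule — shift every letter 2 places forward in the alphabet (wrapping around).
Doing the same to "embryol": "godtaqn".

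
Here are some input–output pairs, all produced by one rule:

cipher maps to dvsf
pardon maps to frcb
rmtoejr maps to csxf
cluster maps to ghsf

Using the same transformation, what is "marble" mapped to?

fpzs

The transformation: shift every letter 12 places backward in the alphabet (wrapping around), then keep only the last 4 characters.
On "marble" that produces "fpzs".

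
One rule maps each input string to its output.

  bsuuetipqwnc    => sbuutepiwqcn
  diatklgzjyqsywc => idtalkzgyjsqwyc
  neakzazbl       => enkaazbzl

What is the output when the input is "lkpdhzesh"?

kldpzhseh

In each case the input is transformed by: swap each adjacent pair of characters (1↔2, 3↔4, ...).
"lkpdhzesh" → "kldpzhseh".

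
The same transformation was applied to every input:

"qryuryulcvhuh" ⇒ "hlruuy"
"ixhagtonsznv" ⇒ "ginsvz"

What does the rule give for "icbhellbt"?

beil

Each output is the input with this applied: sort the characters into alphabetical order, then keep every other character starting from the second (positions 2nd, 4th, 6th, ...).
"icbhellbt" → "bbcehillt" → "beil".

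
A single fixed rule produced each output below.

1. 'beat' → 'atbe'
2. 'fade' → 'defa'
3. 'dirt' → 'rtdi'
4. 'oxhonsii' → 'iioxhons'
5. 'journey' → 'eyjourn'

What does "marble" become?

Each output is the input with this applied: move the last 2 characters to the front (rotate right by 2).
Applying that to "marble" gives "lemarb".

lemarb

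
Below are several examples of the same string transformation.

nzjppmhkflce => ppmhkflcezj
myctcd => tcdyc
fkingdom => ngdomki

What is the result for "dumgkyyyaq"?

gkyyyaqum

Looking at the pairs, the operation is to delete the first character, then move the first 2 characters to the end (rotate left by 2).
So "dumgkyyyaq" becomes "gkyyyaqum".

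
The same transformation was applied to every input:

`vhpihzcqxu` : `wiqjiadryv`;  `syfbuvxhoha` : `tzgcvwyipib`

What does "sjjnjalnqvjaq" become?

In each case the input is transformed by: shift every letter 1 place forward in the alphabet (wrapping around).
Applying that to "sjjnjalnqvjaq" gives "tkkokbmorwkbr".

tkkokbmorwkbr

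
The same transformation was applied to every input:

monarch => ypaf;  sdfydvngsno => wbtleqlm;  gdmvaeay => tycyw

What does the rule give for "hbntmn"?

rkl

Each output is the input with this applied: shift every letter 2 places backward in the alphabet (wrapping around), then delete the first 3 characters.
Applying that to "hbntmn" gives "rkl".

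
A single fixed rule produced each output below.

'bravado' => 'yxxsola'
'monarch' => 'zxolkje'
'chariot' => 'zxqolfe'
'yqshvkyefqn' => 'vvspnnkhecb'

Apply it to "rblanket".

The rule is to shift every letter 3 places backward in the alphabet (wrapping around), then sort the characters into reverse alphabetical order.
Working it through for "rblanket": intermediate "oyixkhbq", final "yxqokihb".

yxqokihb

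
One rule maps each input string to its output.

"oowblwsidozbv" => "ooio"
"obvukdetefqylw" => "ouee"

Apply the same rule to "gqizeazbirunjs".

ieaiu

In each case the input is transformed by: keep only the vowels.
Applying that to "gqizeazbirunjs" gives "ieaiu".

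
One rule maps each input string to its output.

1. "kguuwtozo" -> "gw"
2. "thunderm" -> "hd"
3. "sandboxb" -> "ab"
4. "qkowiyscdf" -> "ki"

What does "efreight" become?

The transformation: keep one character in every 3, starting at position 2 (positions 2nd, 5th, 8th, ...), then delete the last character.
"efreight" → "fit" → "fi".

fi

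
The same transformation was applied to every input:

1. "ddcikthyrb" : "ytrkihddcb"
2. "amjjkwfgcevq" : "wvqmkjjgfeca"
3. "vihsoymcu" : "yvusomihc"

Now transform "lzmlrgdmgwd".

zwrmmllggdd

The transformation: sort the characters into reverse alphabetical order.
"lzmlrgdmgwd" → "zwrmmllggdd".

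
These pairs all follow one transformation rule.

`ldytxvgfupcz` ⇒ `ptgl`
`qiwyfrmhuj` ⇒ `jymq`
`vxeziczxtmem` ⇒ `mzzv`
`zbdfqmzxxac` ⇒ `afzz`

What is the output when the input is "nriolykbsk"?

kokn

In each case the input is transformed by: keep one character in every 3, starting at position 1 (positions 1st, 4th, 7th, ...), then swap the first and last characters.
Applying both steps to "nriolykbsk": "nokk", then "kokn".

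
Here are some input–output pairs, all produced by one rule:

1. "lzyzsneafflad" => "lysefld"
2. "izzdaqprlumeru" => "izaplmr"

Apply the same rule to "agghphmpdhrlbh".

agpmdrb

The transformation: keep every other character starting from the first (positions 1st, 3rd, 5th, ...).
"agghphmpdhrlbh" → "agpmdrb".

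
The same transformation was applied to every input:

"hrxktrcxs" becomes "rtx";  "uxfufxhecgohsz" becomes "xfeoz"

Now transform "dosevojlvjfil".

Rule — keep one character in every 3, starting at position 2 (positions 2nd, 5th, 8th, ...).
For "dosevojlvjfil" the result is "ovlf".

ovlf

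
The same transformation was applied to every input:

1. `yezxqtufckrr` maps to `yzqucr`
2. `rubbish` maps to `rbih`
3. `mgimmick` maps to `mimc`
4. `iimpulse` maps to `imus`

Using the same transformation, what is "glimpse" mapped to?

The rule is to keep every other character starting from the first (positions 1st, 3rd, 5th, ...).
So "glimpse" becomes "gipe".

gipe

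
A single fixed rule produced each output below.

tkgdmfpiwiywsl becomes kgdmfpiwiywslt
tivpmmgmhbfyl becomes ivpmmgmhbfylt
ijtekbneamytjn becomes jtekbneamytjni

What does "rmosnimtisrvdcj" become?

Each output is the input with this applied: move the first character to the end.
Applying that to "rmosnimtisrvdcj" gives "mosnimtisrvdcjr".

mosnimtisrvdcjr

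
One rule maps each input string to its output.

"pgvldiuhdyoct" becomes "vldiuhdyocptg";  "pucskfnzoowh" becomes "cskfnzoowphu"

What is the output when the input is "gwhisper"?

hispegrw

Looking at the pairs, the operation is to swap the first and last characters, then move the first 2 characters to the end (rotate left by 2).
For "gwhisper", step one produces "rwhispeg"; step two turns that into "hispegrw".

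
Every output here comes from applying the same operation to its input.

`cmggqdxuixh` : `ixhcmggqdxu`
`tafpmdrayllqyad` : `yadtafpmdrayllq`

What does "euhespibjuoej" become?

Looking at the pairs, the operation is to move the last 3 characters to the front (rotate right by 3).
Doing the same to "euhespibjuoej": "oejeuhespibju".

oejeuhespibju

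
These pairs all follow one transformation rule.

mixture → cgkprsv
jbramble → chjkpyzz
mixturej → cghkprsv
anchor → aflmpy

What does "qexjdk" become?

The pattern: shift every letter 2 places backward in the alphabet (wrapping around), then sort the characters into alphabetical order.
Applying both steps to "qexjdk": "ocvhbi", then "bchiov".

bchiov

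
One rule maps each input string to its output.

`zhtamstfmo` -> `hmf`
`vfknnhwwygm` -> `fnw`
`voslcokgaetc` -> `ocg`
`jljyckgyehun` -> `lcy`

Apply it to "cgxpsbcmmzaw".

What's happening: delete the last 2 characters, then keep one character in every 3, starting at position 2 (positions 2nd, 5th, 8th, ...).
Working it through for "cgxpsbcmmzaw": intermediate "cgxpsbcmmz", final "gsm".

gsm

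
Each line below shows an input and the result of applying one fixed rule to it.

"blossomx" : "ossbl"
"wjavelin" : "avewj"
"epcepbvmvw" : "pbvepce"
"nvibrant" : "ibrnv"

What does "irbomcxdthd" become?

cxdirbom

The pattern: delete the last 3 characters, then move the last 3 characters to the front (rotate right by 3).
Doing the same to "irbomcxdthd": "cxdirbom".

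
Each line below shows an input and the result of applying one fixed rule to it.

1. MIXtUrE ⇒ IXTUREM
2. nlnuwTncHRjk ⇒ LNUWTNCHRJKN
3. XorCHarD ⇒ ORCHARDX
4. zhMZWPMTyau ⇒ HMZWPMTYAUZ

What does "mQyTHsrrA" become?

QYTHSRRAM

The rule is to move the first character to the end, then convert every letter to uppercase.
Applying both steps to "mQyTHsrrA": "QyTHsrrAm", then "QYTHSRRAM".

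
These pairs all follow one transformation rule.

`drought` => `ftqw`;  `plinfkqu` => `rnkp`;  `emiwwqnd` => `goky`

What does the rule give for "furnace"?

hwtp

What's happening: shift every letter 2 places forward in the alphabet (wrapping around), then keep only the first 4 characters.
"furnace" → "hwtpceg" → "hwtp".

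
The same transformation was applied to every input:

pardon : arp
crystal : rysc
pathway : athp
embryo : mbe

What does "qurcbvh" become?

What's happening: delete the last 3 characters, then move the first character to the end.
Applying both steps to "qurcbvh": "qurc", then "urcq".

urcq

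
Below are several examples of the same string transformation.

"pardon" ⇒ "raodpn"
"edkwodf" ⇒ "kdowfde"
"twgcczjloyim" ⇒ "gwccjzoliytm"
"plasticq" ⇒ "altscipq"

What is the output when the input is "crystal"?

Each output is the input with this applied: move the first character to the end, then swap each adjacent pair of characters (1↔2, 3↔4, ...).
On "crystal": the first step gives "rystalc", and the second then gives "yrtslac".

yrtslac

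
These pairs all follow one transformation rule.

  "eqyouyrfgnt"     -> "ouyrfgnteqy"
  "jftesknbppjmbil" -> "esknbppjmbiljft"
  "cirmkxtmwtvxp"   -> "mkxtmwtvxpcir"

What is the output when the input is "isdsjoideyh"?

sjoideyhisd

The rule is to move the first 3 characters to the end (rotate left by 3).
"isdsjoideyh" → "sjoideyhisd".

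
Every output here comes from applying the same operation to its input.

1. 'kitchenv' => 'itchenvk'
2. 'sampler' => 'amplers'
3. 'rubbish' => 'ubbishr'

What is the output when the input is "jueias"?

ueiasj

What's happening: move the first character to the end.
So "jueias" becomes "ueiasj".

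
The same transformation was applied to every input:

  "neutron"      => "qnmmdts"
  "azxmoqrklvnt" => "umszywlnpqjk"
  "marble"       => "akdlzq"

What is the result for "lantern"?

dqmkzms

Each output is the input with this applied: move the last 3 characters to the front (rotate right by 3), then shift every letter 1 place backward in the alphabet (wrapping around).
For "lantern", step one produces "ernlant"; step two turns that into "dqmkzms".
(Check on "azxmoqrklvnt": → "vntazxmoqrkl" → "umszywlnpqjk" ✓)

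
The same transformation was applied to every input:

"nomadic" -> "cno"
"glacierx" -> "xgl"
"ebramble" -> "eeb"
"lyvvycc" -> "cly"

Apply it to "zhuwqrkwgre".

In each case the input is transformed by: move the last character to the front, then keep only the first 3 characters.
On "zhuwqrkwgre": the first step gives "ezhuwqrkwgr", and the second then gives "ezh".

ezh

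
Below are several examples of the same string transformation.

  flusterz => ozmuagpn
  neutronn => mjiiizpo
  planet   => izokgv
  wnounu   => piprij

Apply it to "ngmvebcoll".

In each case the input is transformed by: swap the front and back halves of the string, then shift every letter 5 places backward in the alphabet (wrapping around).
"ngmvebcoll" → "wxjggibhqz".

wxjggibhqz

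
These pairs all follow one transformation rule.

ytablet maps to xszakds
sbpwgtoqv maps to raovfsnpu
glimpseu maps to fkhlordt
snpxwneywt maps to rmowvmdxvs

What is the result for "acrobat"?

zbqnazs

What's happening: shift every letter 1 place backward in the alphabet (wrapping around).
Doing the same to "acrobat": "zbqnazs".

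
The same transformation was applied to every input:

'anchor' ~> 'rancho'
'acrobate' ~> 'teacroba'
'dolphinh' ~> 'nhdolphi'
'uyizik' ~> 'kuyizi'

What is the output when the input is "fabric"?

Looking at the pairs, the operation is to move the first 2 characters to the end (rotate left by 2), then swap the front and back halves of the string.
Starting from "fabric": after the first operation, "bricfa"; after the second, "cfabri".

cfabri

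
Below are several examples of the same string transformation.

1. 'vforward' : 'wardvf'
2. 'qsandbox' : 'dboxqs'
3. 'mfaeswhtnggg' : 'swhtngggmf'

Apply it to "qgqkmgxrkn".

Each output is the input with this applied: move the first 2 characters to the end (rotate left by 2), then delete the first 2 characters.
Working it through for "qgqkmgxrkn": intermediate "qkmgxrknqg", final "mgxrknqg".

mgxrknqg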